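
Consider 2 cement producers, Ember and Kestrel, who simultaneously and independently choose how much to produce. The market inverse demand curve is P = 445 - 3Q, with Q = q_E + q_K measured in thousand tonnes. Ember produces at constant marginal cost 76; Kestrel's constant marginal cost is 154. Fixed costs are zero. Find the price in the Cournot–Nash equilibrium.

225

Ember's profit: π_E = (445 - 3Q)q_E - (76q_E). Setting ∂π_E/∂q_E = 0: 369 - 6q_E - 3(q_K) = 0.
Kestrel's profit: π_K = (445 - 3Q)q_K - (154q_K). Setting ∂π_K/∂q_K = 0: 291 - 6q_K - 3(q_E) = 0.
Rearranging gives the reaction functions q_E = (369 - 3q_K)/6 and q_K = (291 - 3q_E)/6.
Solving the pair: q_E = 149/3, q_K = 71/3.
Total output Q = 220/3, so price P = 445 - 3·(220/3) = 225.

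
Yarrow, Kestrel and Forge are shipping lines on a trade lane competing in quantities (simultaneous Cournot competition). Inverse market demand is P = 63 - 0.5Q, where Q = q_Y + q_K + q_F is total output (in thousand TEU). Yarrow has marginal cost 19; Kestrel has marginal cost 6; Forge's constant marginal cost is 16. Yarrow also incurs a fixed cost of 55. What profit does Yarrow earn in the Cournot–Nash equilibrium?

43

Yarrow's profit: π_Y = (63 - 0.5Q)q_Y - (19q_Y). Setting ∂π_Y/∂q_Y = 0: 44 - q_Y - (1/2)(q_K + q_F) = 0.
Kestrel's first-order condition: 57 - q_K - (1/2)(q_Y + q_F) = 0.
Forge's first-order condition: 47 - q_F - (1/2)(q_Y + q_K) = 0.
Adding the 3 conditions: 148 − Q − Q = 0, i.e. Q = 74.
Back-substituting: q_Y = (44 − 37)/(1/2) = 14, q_K = (57 − 37)/(1/2) = 40, q_F = (47 − 37)/(1/2) = 20.
Price P = 63 - (1/2)·74 = 26.
Yarrow's profit: (26 - 19)·14 - 55 = 43.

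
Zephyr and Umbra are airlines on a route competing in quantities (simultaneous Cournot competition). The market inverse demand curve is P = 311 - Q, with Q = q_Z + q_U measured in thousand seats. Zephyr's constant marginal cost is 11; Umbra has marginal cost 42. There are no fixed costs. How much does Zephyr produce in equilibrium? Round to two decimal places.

Zephyr's profit: π_Z = (311 - Q)q_Z - (11q_Z). Setting ∂π_Z/∂q_Z = 0: 300 - 2q_Z - (q_U) = 0.
Umbra's profit: π_U = (311 - Q)q_U - (42q_U). Setting ∂π_U/∂q_U = 0: 269 - 2q_U - (q_Z) = 0.
So q_Z = (300 - q_U)/2 and q_U = (269 - q_Z)/2.
Solving the pair: q_Z = 331/3, q_U = 238/3.

110.33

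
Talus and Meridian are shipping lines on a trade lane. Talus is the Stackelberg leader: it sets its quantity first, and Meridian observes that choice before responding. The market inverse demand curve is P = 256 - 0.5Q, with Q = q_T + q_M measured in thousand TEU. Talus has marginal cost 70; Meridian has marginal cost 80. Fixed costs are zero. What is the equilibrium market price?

Solve by backward induction. Given q_T, the follower Meridian maximises π_M = (256 - (1/2)q_T - (1/2)q_M)q_M - 80q_M.
Follower FOC: 176 - (1/2)q_T - q_M = 0, so q_M(q_T) = (176 - (1/2)q_T).
The leader anticipates this reaction. Substituting into P = 256 - 0.5Q gives P = 168 - (1/4)q_T, so π_T = (168 - (1/4)q_T)q_T - 70q_T.
Maximising: ∂π_T/∂q_T = 98 - (1/2)q_T = 0, giving q_T = 196.
Then q_M = (176 - (1/2)·196) = 78.
Total output Q = 274, so price P = 256 - (1/2)·274 = 119.

119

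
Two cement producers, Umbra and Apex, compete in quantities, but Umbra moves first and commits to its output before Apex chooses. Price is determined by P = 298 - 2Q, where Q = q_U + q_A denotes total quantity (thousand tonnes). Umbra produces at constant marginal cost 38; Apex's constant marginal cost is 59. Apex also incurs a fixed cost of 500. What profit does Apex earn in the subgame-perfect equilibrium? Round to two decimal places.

Solve by backward induction. Given q_U, the follower Apex maximises π_A = (298 - 2q_U - 2q_A)q_A - 59q_A.
∂π_A/∂q_A = 239 - 2q_U - 4q_A = 0 gives the reaction function q_A = (239 - 2q_U)/4.
Umbra substitutes q_A(q_U) into its own profit: π_U = q_U(298 - 2q_U - (239 - 2q_U)/2) - 38q_U = (357/2 - q_U)q_U - 38q_U.
Leader FOC: 281/2 - 2q_U = 0, so q_U = 281/4.
Then q_A = (239 - 2·(281/4))/4 = 197/8.
Price P = 298 - 2·(759/8) = 433/4.
Apex's profit: (433/4 - 59)·(197/8) - 500 = 712.7813.

712.78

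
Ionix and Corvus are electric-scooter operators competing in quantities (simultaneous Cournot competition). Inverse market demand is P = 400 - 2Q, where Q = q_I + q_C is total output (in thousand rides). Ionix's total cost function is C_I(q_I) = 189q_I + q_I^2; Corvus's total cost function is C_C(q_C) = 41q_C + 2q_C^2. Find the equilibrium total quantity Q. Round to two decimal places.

61.41

Ionix's profit: π_I = (400 - 2Q)q_I - (189q_I + q_I²). Setting ∂π_I/∂q_I = 0: 211 - 6q_I - 2(q_C) = 0.
Corvus's first-order condition: 359 - 8q_C - 2(q_I) = 0.
Rearranging gives the reaction functions q_I = (211 - 2q_C)/6 and q_C = (359 - 2q_I)/8.
Solving the pair: q_I = 485/22, q_C = 433/11.
Total output Q = 485/22 + 433/11 = 1351/22.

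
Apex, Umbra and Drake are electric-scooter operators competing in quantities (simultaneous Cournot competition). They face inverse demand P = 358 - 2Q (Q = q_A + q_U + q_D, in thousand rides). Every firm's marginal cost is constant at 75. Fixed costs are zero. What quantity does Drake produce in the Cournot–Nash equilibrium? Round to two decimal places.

A representative firm's profit is π_i = q_i(358 - 2Q) - 75q_i.
First-order condition (treating rivals' output as given): 283 - 4q_i - 2·Σ_{j≠i} q_j = 0.
With identical firms every q_j equals q_i, so Σ_{j≠i} q_j = 2q_i and 283 = 8q_i, giving q_i = 283/8.

35.38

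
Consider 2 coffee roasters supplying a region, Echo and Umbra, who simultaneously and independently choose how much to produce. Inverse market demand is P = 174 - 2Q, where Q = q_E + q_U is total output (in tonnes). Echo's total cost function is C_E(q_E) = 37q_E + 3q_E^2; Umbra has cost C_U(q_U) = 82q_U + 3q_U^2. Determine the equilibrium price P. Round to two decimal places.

Echo's profit: π_E = (174 - 2Q)q_E - (37q_E + 3q_E²). Setting ∂π_E/∂q_E = 0: 137 - 10q_E - 2(q_U) = 0.
Umbra's profit: π_U = (174 - 2Q)q_U - (82q_U + 3q_U²). Setting ∂π_U/∂q_U = 0: 92 - 10q_U - 2(q_E) = 0.
Best responses: q_E = (137 - 2q_U)/10, q_U = (92 - 2q_E)/10.
Solving the pair: q_E = 593/48, q_U = 323/48.
Total output Q = 229/12, so price P = 174 - 2·(229/12) = 815/6.

135.83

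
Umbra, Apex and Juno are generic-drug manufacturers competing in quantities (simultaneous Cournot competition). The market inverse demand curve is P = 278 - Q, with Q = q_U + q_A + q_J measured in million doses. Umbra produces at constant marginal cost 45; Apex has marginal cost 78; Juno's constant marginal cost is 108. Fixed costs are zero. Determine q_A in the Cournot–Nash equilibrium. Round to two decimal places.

Umbra's profit: π_U = (278 - Q)q_U - (45q_U). Setting ∂π_U/∂q_U = 0: 233 - 2q_U - (q_A + q_J) = 0.
Apex's profit: π_A = (278 - Q)q_A - (78q_A). Setting ∂π_A/∂q_A = 0: 200 - 2q_A - (q_U + q_J) = 0.
Juno's first-order condition: 170 - 2q_J - (q_U + q_A) = 0.
Summing all 3 equations gives 603 − 4Q = 0, hence Q = 603/4.
Back-substituting: q_U = (233 − 603/4) = 329/4, q_A = (200 − 603/4) = 197/4, q_J = (170 − 603/4) = 77/4.

49.25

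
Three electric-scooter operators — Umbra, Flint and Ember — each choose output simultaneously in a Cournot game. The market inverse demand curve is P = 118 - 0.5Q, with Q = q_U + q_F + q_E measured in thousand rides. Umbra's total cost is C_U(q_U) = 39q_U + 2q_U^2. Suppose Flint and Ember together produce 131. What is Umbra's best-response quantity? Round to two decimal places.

2.70

With rivals' combined output fixed at 131, Umbra's profit is π_U = (118 - (1/2)·131 - (1/2)q_U)q_U - (39q_U + 2q_U²) = (105/2 - (1/2)q_U)q_U - (39q_U + 2q_U²).
∂π_U/∂q_U = 27/2 - 5q_U = 0, so q_U = 27/10.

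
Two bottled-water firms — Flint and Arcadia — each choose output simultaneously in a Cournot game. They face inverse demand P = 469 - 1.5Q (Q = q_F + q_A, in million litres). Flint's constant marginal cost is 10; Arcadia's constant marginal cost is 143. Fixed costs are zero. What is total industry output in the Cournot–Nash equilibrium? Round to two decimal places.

174.44

Flint's profit: π_F = (469 - 1.5Q)q_F - (10q_F). Setting ∂π_F/∂q_F = 0: 459 - 3q_F - (3/2)(q_A) = 0.
Arcadia's first-order condition: 326 - 3q_A - (3/2)(q_F) = 0.
Best responses: q_F = (459 - (3/2)q_A)/3, q_A = (326 - (3/2)q_F)/3.
Substituting one into the other gives q_F = 1184/9 and q_A = 386/9.
Total output Q = 1184/9 + 386/9 = 1570/9.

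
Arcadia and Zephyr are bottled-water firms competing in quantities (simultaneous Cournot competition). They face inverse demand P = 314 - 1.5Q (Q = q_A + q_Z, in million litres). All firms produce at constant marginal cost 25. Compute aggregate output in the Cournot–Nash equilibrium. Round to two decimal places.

128.44

A representative firm's profit is π_i = q_i(314 - 1.5Q) - 25q_i.
First-order condition (treating rivals' output as given): 289 - 3q_i - (3/2)q_j = 0.
With identical firms every q_j equals q_i, so q_j = q_i and 289 = (9/2)q_i, giving q_i = 578/9.
Total output Q = 578/9 + 578/9 = 1156/9.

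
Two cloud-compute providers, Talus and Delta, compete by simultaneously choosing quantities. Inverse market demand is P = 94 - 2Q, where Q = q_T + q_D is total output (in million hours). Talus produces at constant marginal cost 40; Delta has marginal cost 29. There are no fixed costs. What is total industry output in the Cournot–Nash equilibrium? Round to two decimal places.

19.83

Talus's profit: π_T = (94 - 2Q)q_T - (40q_T). Setting ∂π_T/∂q_T = 0: 54 - 4q_T - 2(q_D) = 0.
Delta's profit: π_D = (94 - 2Q)q_D - (29q_D). Setting ∂π_D/∂q_D = 0: 65 - 4q_D - 2(q_T) = 0.
Rearranging gives the reaction functions q_T = (54 - 2q_D)/4 and q_D = (65 - 2q_T)/4.
Solving the pair: q_T = 43/6, q_D = 38/3.
Total output Q = 43/6 + 38/3 = 119/6.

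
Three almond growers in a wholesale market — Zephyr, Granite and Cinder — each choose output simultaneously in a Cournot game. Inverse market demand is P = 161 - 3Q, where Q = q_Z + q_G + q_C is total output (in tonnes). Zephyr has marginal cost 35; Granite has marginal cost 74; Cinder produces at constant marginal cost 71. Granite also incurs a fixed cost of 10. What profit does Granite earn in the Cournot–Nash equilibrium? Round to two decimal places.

Zephyr's profit: π_Z = (161 - 3Q)q_Z - (35q_Z). Setting ∂π_Z/∂q_Z = 0: 126 - 6q_Z - 3(q_G + q_C) = 0.
Granite's first-order condition: 87 - 6q_G - 3(q_Z + q_C) = 0.
Cinder's profit: π_C = (161 - 3Q)q_C - (71q_C). Setting ∂π_C/∂q_C = 0: 90 - 6q_C - 3(q_Z + q_G) = 0.
Summing all 3 equations gives 303 − 12Q = 0, hence Q = 101/4.
Back-substituting: q_Z = (126 − 303/4)/3 = 67/4, q_G = (87 − 303/4)/3 = 15/4, q_C = (90 − 303/4)/3 = 19/4.
Price P = 161 - 3·(101/4) = 341/4.
Granite's profit: (341/4 - 74)·(15/4) - 10 = 515/16.

32.19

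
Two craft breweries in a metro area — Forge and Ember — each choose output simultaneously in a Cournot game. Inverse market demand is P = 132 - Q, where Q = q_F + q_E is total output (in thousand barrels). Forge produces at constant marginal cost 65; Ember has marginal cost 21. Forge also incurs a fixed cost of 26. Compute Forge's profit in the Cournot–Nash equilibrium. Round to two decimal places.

Forge's profit: π_F = (132 - Q)q_F - (65q_F). Setting ∂π_F/∂q_F = 0: 67 - 2q_F - (q_E) = 0.
Ember's first-order condition: 111 - 2q_E - (q_F) = 0.
Rearranging gives the reaction functions q_F = (67 - q_E)/2 and q_E = (111 - q_F)/2.
Substituting one into the other gives q_F = 23/3 and q_E = 155/3.
Price P = 132 - 178/3 = 218/3.
Forge's profit: (218/3 - 65)·(23/3) - 26 = 295/9.

32.78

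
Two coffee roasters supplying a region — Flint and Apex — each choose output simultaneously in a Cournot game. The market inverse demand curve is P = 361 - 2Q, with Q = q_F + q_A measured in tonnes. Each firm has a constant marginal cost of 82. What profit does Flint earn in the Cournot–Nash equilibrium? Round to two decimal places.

4324.50

Each firm earns π_i = (361 - 2Q)q_i - 82q_i.
First-order condition (treating rivals' output as given): 279 - 4q_i - 2q_j = 0.
With identical firms every q_j equals q_i, so q_j = q_i and 279 = 6q_i, giving q_i = 93/2.
Price P = 361 - 2·93 = 175.
Flint's profit: (175 - 82)·(93/2) = 4324.5000.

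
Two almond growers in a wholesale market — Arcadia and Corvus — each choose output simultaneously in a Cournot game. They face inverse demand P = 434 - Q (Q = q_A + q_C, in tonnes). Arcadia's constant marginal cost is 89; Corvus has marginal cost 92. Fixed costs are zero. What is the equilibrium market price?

205

Arcadia's profit: π_A = (434 - Q)q_A - (89q_A). Setting ∂π_A/∂q_A = 0: 345 - 2q_A - (q_C) = 0.
Corvus's profit: π_C = (434 - Q)q_C - (92q_C). Setting ∂π_C/∂q_C = 0: 342 - 2q_C - (q_A) = 0.
Best responses: q_A = (345 - q_C)/2, q_C = (342 - q_A)/2.
Substituting one into the other gives q_A = 116 and q_C = 113.
Total output Q = 229, so price P = 434 - 229 = 205.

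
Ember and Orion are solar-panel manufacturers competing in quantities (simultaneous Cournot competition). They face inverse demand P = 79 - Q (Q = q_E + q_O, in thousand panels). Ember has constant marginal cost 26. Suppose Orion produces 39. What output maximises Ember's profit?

With the rival's output fixed at 39, Ember's profit is π_E = (79 - 39 - q_E)q_E - (26q_E) = (40 - q_E)q_E - (26q_E).
∂π_E/∂q_E = 14 - 2q_E = 0, so q_E = 7.

7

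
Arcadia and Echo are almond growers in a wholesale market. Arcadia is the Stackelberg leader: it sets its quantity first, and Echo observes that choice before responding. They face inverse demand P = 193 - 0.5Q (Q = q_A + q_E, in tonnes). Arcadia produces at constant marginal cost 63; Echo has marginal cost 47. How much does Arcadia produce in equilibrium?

114

Solve by backward induction. Given q_A, the follower Echo maximises π_E = (193 - (1/2)q_A - (1/2)q_E)q_E - 47q_E.
∂π_E/∂q_E = 146 - (1/2)q_A - q_E = 0 gives the reaction function q_E = (146 - (1/2)q_A).
Arcadia substitutes q_E(q_A) into its own profit: π_A = q_A(193 - (1/2)q_A - (146 - (1/2)q_A)/2) - 63q_A = (120 - (1/4)q_A)q_A - 63q_A.
Leader FOC: 57 - (1/2)q_A = 0, so q_A = 114.
Then q_E = (146 - (1/2)·114) = 89.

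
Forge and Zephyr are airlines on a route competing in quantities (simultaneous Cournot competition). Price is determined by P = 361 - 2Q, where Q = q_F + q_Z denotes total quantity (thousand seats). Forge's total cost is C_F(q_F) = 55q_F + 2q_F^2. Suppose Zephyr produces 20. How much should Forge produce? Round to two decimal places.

33.25

With the rival's output fixed at 20, Forge's profit is π_F = (361 - 2·20 - 2q_F)q_F - (55q_F + 2q_F²) = (321 - 2q_F)q_F - (55q_F + 2q_F²).
∂π_F/∂q_F = 266 - 8q_F = 0, so q_F = 133/4.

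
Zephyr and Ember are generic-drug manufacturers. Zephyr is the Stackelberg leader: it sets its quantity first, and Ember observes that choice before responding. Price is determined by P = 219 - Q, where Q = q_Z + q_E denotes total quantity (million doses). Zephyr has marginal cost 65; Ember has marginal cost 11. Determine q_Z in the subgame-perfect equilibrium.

Solve by backward induction. Given q_Z, the follower Ember maximises π_E = (219 - q_Z - q_E)q_E - 11q_E.
Setting the follower's marginal profit to zero, 208 - q_Z - 2q_E = 0, i.e. q_E = (208 - q_Z)/2.
Zephyr substitutes q_E(q_Z) into its own profit: π_Z = q_Z(219 - q_Z - (208 - q_Z)/2) - 65q_Z = (115 - (1/2)q_Z)q_Z - 65q_Z.
Leader FOC: 50 - q_Z = 0, so q_Z = 50.
Then q_E = (208 - 50)/2 = 79.

50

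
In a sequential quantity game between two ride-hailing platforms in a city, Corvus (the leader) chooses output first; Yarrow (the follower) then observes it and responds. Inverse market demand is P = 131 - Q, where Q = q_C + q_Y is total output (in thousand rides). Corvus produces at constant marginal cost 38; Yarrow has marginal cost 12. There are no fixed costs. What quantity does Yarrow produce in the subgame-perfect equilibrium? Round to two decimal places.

The follower Yarrow best-responds to any q_C: π_Y = (131 - Q)q_Y - 12q_Y.
Setting the follower's marginal profit to zero, 119 - q_C - 2q_Y = 0, i.e. q_Y = (119 - q_C)/2.
The leader anticipates this reaction. Substituting into P = 131 - Q gives P = 143/2 - (1/2)q_C, so π_C = (143/2 - (1/2)q_C)q_C - 38q_C.
Leader FOC: 67/2 - q_C = 0, so q_C = 67/2.
Then q_Y = (119 - 67/2)/2 = 171/4.

42.75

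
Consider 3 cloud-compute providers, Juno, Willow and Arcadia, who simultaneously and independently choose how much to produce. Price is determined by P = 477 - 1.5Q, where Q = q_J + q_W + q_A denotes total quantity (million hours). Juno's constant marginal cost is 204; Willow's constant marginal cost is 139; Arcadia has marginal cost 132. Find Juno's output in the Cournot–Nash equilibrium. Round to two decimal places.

Juno's profit: π_J = (477 - 1.5Q)q_J - (204q_J). Setting ∂π_J/∂q_J = 0: 273 - 3q_J - (3/2)(q_W + q_A) = 0.
Willow's first-order condition: 338 - 3q_W - (3/2)(q_J + q_A) = 0.
Arcadia's profit: π_A = (477 - 1.5Q)q_A - (132q_A). Setting ∂π_A/∂q_A = 0: 345 - 3q_A - (3/2)(q_J + q_W) = 0.
Adding the 3 conditions: 956 − 3Q − 3Q = 0, i.e. Q = 478/3.
Back-substituting: q_J = (273 − 239)/(3/2) = 68/3, q_W = (338 − 239)/(3/2) = 66, q_A = (345 − 239)/(3/2) = 212/3.

22.67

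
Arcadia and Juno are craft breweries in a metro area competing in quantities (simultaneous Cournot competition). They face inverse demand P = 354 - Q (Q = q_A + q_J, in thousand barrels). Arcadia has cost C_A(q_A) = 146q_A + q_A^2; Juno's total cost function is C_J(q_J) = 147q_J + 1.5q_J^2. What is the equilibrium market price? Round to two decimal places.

Arcadia's profit: π_A = (354 - Q)q_A - (146q_A + q_A²). Setting ∂π_A/∂q_A = 0: 208 - 4q_A - (q_J) = 0.
Juno's first-order condition: 207 - 5q_J - (q_A) = 0.
Best responses: q_A = (208 - q_J)/4, q_J = (207 - q_A)/5.
Substituting one into the other gives q_A = 833/19 and q_J = 620/19.
Total output Q = 1453/19, so price P = 354 - 1453/19 = 277.5263.

277.53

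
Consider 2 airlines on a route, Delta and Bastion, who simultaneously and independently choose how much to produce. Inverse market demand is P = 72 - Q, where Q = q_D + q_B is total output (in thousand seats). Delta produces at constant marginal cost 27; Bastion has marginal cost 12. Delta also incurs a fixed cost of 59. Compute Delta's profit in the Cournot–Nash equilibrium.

41

Delta's profit: π_D = (72 - Q)q_D - (27q_D). Setting ∂π_D/∂q_D = 0: 45 - 2q_D - (q_B) = 0.
Bastion's profit: π_B = (72 - Q)q_B - (12q_B). Setting ∂π_B/∂q_B = 0: 60 - 2q_B - (q_D) = 0.
Rearranging gives the reaction functions q_D = (45 - q_B)/2 and q_B = (60 - q_D)/2.
Solving the pair: q_D = 10, q_B = 25.
Price P = 72 - 35 = 37.
Delta's profit: (37 - 27)·10 - 59 = 41.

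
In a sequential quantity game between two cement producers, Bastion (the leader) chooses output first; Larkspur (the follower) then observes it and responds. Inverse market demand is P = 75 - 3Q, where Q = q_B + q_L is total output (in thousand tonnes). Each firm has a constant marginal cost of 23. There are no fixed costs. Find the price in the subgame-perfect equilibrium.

36

The follower Larkspur best-responds to any q_B: π_L = (75 - 3Q)q_L - 23q_L.
∂π_L/∂q_L = 52 - 3q_B - 6q_L = 0 gives the reaction function q_L = (52 - 3q_B)/6.
Bastion substitutes q_L(q_B) into its own profit: π_B = q_B(75 - 3q_B - (52 - 3q_B)/2) - 23q_B = (49 - (3/2)q_B)q_B - 23q_B.
Leader FOC: 26 - 3q_B = 0, so q_B = 26/3.
Then q_L = (52 - 3·(26/3))/6 = 13/3.
Total output Q = 13, so price P = 75 - 3·13 = 36.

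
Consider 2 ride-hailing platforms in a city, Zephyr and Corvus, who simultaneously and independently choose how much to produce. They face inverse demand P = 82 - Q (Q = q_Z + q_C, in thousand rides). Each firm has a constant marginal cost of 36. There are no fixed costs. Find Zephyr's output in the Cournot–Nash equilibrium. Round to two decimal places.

15.33

Each firm earns π_i = (82 - Q)q_i - 36q_i.
First-order condition (treating rivals' output as given): 46 - 2q_i - q_j = 0.
With identical firms every q_j equals q_i, so q_j = q_i and 46 = 3q_i, giving q_i = 46/3.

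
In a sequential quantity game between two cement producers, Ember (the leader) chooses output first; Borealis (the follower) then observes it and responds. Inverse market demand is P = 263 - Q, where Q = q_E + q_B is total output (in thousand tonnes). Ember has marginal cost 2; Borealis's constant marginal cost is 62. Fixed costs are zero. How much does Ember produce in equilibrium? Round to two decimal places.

160.50

The follower Borealis best-responds to any q_E: π_B = (263 - Q)q_B - 62q_B.
Follower FOC: 201 - q_E - 2q_B = 0, so q_B(q_E) = (201 - q_E)/2.
Ember substitutes q_B(q_E) into its own profit: π_E = q_E(263 - q_E - (201 - q_E)/2) - 2q_E = (325/2 - (1/2)q_E)q_E - 2q_E.
Leader FOC: 321/2 - q_E = 0, so q_E = 321/2.
Then q_B = (201 - 321/2)/2 = 81/4.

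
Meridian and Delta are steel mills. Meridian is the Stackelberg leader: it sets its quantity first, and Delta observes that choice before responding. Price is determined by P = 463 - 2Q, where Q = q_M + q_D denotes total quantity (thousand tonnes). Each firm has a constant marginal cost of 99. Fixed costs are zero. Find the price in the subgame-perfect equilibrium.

Solve by backward induction. Given q_M, the follower Delta maximises π_D = (463 - 2q_M - 2q_D)q_D - 99q_D.
Follower FOC: 364 - 2q_M - 4q_D = 0, so q_D(q_M) = (364 - 2q_M)/4.
The leader anticipates this reaction. Substituting into P = 463 - 2Q gives P = 281 - q_M, so π_M = (281 - q_M)q_M - 99q_M.
The leader's first-order condition 182 - 2q_M = 0 yields q_M = 91.
Then q_D = (364 - 2·91)/4 = 91/2.
Total output Q = 273/2, so price P = 463 - 2·(273/2) = 190.

190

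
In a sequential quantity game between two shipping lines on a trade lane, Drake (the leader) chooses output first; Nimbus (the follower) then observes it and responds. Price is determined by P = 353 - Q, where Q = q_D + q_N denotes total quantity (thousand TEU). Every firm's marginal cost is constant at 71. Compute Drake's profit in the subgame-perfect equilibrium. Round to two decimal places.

The follower Nimbus best-responds to any q_D: π_N = (353 - Q)q_N - 71q_N.
∂π_N/∂q_N = 282 - q_D - 2q_N = 0 gives the reaction function q_N = (282 - q_D)/2.
Drake substitutes q_N(q_D) into its own profit: π_D = q_D(353 - q_D - (282 - q_D)/2) - 71q_D = (212 - (1/2)q_D)q_D - 71q_D.
The leader's first-order condition 141 - q_D = 0 yields q_D = 141.
Then q_N = (282 - 141)/2 = 141/2.
Price P = 353 - 423/2 = 283/2.
Drake's profit: (283/2 - 71)·141 = 9940.5000.

9940.50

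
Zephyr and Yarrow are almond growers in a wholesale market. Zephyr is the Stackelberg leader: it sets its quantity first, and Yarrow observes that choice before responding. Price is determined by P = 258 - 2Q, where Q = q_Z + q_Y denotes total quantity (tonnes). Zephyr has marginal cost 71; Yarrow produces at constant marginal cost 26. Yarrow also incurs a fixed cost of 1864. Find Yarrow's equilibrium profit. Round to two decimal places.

Solve by backward induction. Given q_Z, the follower Yarrow maximises π_Y = (258 - 2q_Z - 2q_Y)q_Y - 26q_Y.
Setting the follower's marginal profit to zero, 232 - 2q_Z - 4q_Y = 0, i.e. q_Y = (232 - 2q_Z)/4.
The leader anticipates this reaction. Substituting into P = 258 - 2Q gives P = 142 - q_Z, so π_Z = (142 - q_Z)q_Z - 71q_Z.
The leader's first-order condition 71 - 2q_Z = 0 yields q_Z = 71/2.
Then q_Y = (232 - 2·(71/2))/4 = 161/4.
Price P = 258 - 2·(303/4) = 213/2.
Yarrow's profit: (213/2 - 26)·(161/4) - 1864 = 1376.1250.

1376.13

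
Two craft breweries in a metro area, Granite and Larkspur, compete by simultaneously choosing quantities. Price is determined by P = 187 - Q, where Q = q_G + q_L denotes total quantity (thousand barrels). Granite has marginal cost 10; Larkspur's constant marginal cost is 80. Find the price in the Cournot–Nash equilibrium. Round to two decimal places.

Granite's profit: π_G = (187 - Q)q_G - (10q_G). Setting ∂π_G/∂q_G = 0: 177 - 2q_G - (q_L) = 0.
Larkspur's first-order condition: 107 - 2q_L - (q_G) = 0.
Rearranging gives the reaction functions q_G = (177 - q_L)/2 and q_L = (107 - q_G)/2.
Solving the pair: q_G = 247/3, q_L = 37/3.
Total output Q = 284/3, so price P = 187 - 284/3 = 277/3.

92.33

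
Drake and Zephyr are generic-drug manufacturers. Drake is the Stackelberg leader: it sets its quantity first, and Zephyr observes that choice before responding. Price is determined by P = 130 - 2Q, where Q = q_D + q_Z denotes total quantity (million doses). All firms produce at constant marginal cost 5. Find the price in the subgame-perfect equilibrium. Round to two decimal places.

Solve by backward induction. Given q_D, the follower Zephyr maximises π_Z = (130 - 2q_D - 2q_Z)q_Z - 5q_Z.
Follower FOC: 125 - 2q_D - 4q_Z = 0, so q_Z(q_D) = (125 - 2q_D)/4.
Drake substitutes q_Z(q_D) into its own profit: π_D = q_D(130 - 2q_D - (125 - 2q_D)/2) - 5q_D = (135/2 - q_D)q_D - 5q_D.
Leader FOC: 125/2 - 2q_D = 0, so q_D = 125/4.
Then q_Z = (125 - 2·(125/4))/4 = 125/8.
Total output Q = 375/8, so price P = 130 - 2·(375/8) = 145/4.

36.25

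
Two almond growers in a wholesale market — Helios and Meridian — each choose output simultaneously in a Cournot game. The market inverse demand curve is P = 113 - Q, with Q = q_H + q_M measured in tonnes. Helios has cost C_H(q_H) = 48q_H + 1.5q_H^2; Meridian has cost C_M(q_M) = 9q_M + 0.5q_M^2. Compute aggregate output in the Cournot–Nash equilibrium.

Helios's profit: π_H = (113 - Q)q_H - (48q_H + (3/2)q_H²). Setting ∂π_H/∂q_H = 0: 65 - 5q_H - (q_M) = 0.
Meridian's first-order condition: 104 - 3q_M - (q_H) = 0.
So q_H = (65 - q_M)/5 and q_M = (104 - q_H)/3.
Solving the pair: q_H = 13/2, q_M = 65/2.
Total output Q = 13/2 + 65/2 = 39.

39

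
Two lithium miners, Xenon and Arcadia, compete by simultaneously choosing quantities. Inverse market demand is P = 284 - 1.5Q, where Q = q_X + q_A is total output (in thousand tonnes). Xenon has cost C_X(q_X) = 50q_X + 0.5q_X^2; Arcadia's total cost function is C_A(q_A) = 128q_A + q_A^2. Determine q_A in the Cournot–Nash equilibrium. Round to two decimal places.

Xenon's profit: π_X = (284 - 1.5Q)q_X - (50q_X + (1/2)q_X²). Setting ∂π_X/∂q_X = 0: 234 - 4q_X - (3/2)(q_A) = 0.
Arcadia's profit: π_A = (284 - 1.5Q)q_A - (128q_A + q_A²). Setting ∂π_A/∂q_A = 0: 156 - 5q_A - (3/2)(q_X) = 0.
Best responses: q_X = (234 - (3/2)q_A)/4, q_A = (156 - (3/2)q_X)/5.
Solving the pair: q_X = 52.7324, q_A = 1092/71.

15.38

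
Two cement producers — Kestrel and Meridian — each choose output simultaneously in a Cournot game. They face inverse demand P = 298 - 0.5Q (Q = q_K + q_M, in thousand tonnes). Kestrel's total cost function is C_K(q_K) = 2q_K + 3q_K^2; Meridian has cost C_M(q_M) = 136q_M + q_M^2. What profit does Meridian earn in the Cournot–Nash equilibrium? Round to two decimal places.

Kestrel's profit: π_K = (298 - 0.5Q)q_K - (2q_K + 3q_K²). Setting ∂π_K/∂q_K = 0: 296 - 7q_K - (1/2)(q_M) = 0.
Meridian's profit: π_M = (298 - 0.5Q)q_M - (136q_M + q_M²). Setting ∂π_M/∂q_M = 0: 162 - 3q_M - (1/2)(q_K) = 0.
Best responses: q_K = (296 - (1/2)q_M)/7, q_M = (162 - (1/2)q_K)/3.
Substituting one into the other gives q_K = 38.8916 and q_M = 47.5181.
Price P = 298 - (1/2)·86.4096 = 254.7952.
Meridian's profit: 254.7952·47.5181 - 136·47.5181 - 47.5181² = 3386.9508.

3386.95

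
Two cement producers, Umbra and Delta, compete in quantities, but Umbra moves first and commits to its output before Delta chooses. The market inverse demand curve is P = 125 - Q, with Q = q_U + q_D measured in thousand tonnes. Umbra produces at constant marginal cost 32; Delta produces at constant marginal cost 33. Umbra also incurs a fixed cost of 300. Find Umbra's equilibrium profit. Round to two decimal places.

The follower Delta best-responds to any q_U: π_D = (125 - Q)q_D - 33q_D.
Setting the follower's marginal profit to zero, 92 - q_U - 2q_D = 0, i.e. q_D = (92 - q_U)/2.
The leader anticipates this reaction. Substituting into P = 125 - Q gives P = 79 - (1/2)q_U, so π_U = (79 - (1/2)q_U)q_U - 32q_U.
Leader FOC: 47 - q_U = 0, so q_U = 47.
Then q_D = (92 - 47)/2 = 45/2.
Price P = 125 - 139/2 = 111/2.
Umbra's profit: (111/2 - 32)·47 - 300 = 1609/2.

804.50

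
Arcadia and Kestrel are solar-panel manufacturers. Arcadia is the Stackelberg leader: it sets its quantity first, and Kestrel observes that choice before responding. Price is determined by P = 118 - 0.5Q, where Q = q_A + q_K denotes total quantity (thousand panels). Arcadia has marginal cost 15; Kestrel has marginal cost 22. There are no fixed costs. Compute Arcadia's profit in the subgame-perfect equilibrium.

The follower Kestrel best-responds to any q_A: π_K = (118 - 0.5Q)q_K - 22q_K.
Setting the follower's marginal profit to zero, 96 - (1/2)q_A - q_K = 0, i.e. q_K = (96 - (1/2)q_A).
The leader anticipates this reaction. Substituting into P = 118 - 0.5Q gives P = 70 - (1/4)q_A, so π_A = (70 - (1/4)q_A)q_A - 15q_A.
Maximising: ∂π_A/∂q_A = 55 - (1/2)q_A = 0, giving q_A = 110.
Then q_K = (96 - (1/2)·110) = 41.
Price P = 118 - (1/2)·151 = 85/2.
Arcadia's profit: (85/2 - 15)·110 = 3025.

3025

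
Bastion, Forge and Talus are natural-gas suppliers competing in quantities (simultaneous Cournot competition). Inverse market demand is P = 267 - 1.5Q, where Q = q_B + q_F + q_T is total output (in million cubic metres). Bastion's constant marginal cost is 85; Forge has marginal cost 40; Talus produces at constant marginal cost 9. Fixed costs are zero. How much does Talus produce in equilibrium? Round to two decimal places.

Bastion's profit: π_B = (267 - 1.5Q)q_B - (85q_B). Setting ∂π_B/∂q_B = 0: 182 - 3q_B - (3/2)(q_F + q_T) = 0.
Forge's first-order condition: 227 - 3q_F - (3/2)(q_B + q_T) = 0.
Talus's profit: π_T = (267 - 1.5Q)q_T - (9q_T). Setting ∂π_T/∂q_T = 0: 258 - 3q_T - (3/2)(q_B + q_F) = 0.
Adding the 3 conditions: 667 − 3Q − 3Q = 0, i.e. Q = 667/6.
Back-substituting: q_B = (182 − 667/4)/(3/2) = 61/6, q_F = (227 − 667/4)/(3/2) = 241/6, q_T = (258 − 667/4)/(3/2) = 365/6.

60.83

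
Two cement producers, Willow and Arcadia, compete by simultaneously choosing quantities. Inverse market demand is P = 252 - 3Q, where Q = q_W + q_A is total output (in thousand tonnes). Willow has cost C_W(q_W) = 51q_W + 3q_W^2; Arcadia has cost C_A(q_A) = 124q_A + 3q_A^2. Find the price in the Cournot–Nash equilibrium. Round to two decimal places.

Willow's profit: π_W = (252 - 3Q)q_W - (51q_W + 3q_W²). Setting ∂π_W/∂q_W = 0: 201 - 12q_W - 3(q_A) = 0.
Arcadia's first-order condition: 128 - 12q_A - 3(q_W) = 0.
Best responses: q_W = (201 - 3q_A)/12, q_A = (128 - 3q_W)/12.
Substituting one into the other gives q_W = 676/45 and q_A = 311/45.
Total output Q = 329/15, so price P = 252 - 3·(329/15) = 931/5.

186.20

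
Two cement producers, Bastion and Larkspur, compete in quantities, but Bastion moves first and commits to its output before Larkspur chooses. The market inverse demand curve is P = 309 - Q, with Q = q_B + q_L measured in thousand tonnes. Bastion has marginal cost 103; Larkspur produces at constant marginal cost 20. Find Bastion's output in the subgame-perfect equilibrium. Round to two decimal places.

61.50

Solve by backward induction. Given q_B, the follower Larkspur maximises π_L = (309 - q_B - q_L)q_L - 20q_L.
Follower FOC: 289 - q_B - 2q_L = 0, so q_L(q_B) = (289 - q_B)/2.
The leader anticipates this reaction. Substituting into P = 309 - Q gives P = 329/2 - (1/2)q_B, so π_B = (329/2 - (1/2)q_B)q_B - 103q_B.
Leader FOC: 123/2 - q_B = 0, so q_B = 123/2.
Then q_L = (289 - 123/2)/2 = 455/4.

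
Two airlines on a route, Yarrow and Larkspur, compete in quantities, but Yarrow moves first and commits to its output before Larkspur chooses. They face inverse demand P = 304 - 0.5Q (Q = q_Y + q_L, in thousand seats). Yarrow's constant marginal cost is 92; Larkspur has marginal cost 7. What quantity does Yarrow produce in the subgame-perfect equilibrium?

Solve by backward induction. Given q_Y, the follower Larkspur maximises π_L = (304 - (1/2)q_Y - (1/2)q_L)q_L - 7q_L.
Setting the follower's marginal profit to zero, 297 - (1/2)q_Y - q_L = 0, i.e. q_L = (297 - (1/2)q_Y).
The leader anticipates this reaction. Substituting into P = 304 - 0.5Q gives P = 311/2 - (1/4)q_Y, so π_Y = (311/2 - (1/4)q_Y)q_Y - 92q_Y.
Maximising: ∂π_Y/∂q_Y = 127/2 - (1/2)q_Y = 0, giving q_Y = 127.
Then q_L = (297 - (1/2)·127) = 467/2.

127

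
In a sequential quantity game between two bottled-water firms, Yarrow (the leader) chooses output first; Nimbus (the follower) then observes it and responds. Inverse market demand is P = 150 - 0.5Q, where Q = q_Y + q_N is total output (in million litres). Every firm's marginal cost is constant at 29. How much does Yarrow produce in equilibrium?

The follower Nimbus best-responds to any q_Y: π_N = (150 - 0.5Q)q_N - 29q_N.
Setting the follower's marginal profit to zero, 121 - (1/2)q_Y - q_N = 0, i.e. q_N = (121 - (1/2)q_Y).
Yarrow substitutes q_N(q_Y) into its own profit: π_Y = q_Y(150 - (1/2)q_Y - (121 - (1/2)q_Y)/2) - 29q_Y = (179/2 - (1/4)q_Y)q_Y - 29q_Y.
Leader FOC: 121/2 - (1/2)q_Y = 0, so q_Y = 121.
Then q_N = (121 - (1/2)·121) = 121/2.

121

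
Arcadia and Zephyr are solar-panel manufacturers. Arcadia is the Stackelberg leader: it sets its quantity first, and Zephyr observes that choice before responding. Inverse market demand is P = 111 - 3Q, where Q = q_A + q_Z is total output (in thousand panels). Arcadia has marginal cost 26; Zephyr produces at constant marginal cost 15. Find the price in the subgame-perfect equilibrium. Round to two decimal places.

The follower Zephyr best-responds to any q_A: π_Z = (111 - 3Q)q_Z - 15q_Z.
∂π_Z/∂q_Z = 96 - 3q_A - 6q_Z = 0 gives the reaction function q_Z = (96 - 3q_A)/6.
The leader anticipates this reaction. Substituting into P = 111 - 3Q gives P = 63 - (3/2)q_A, so π_A = (63 - (3/2)q_A)q_A - 26q_A.
Maximising: ∂π_A/∂q_A = 37 - 3q_A = 0, giving q_A = 37/3.
Then q_Z = (96 - 3·(37/3))/6 = 59/6.
Total output Q = 133/6, so price P = 111 - 3·(133/6) = 89/2.

44.50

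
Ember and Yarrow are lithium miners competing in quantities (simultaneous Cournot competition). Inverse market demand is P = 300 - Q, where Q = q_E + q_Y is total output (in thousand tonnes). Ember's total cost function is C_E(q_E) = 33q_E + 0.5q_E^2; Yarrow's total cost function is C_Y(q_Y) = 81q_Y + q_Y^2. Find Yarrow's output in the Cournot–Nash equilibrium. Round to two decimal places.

35.45

Ember's profit: π_E = (300 - Q)q_E - (33q_E + (1/2)q_E²). Setting ∂π_E/∂q_E = 0: 267 - 3q_E - (q_Y) = 0.
Yarrow's profit: π_Y = (300 - Q)q_Y - (81q_Y + q_Y²). Setting ∂π_Y/∂q_Y = 0: 219 - 4q_Y - (q_E) = 0.
So q_E = (267 - q_Y)/3 and q_Y = (219 - q_E)/4.
Substituting one into the other gives q_E = 849/11 and q_Y = 390/11.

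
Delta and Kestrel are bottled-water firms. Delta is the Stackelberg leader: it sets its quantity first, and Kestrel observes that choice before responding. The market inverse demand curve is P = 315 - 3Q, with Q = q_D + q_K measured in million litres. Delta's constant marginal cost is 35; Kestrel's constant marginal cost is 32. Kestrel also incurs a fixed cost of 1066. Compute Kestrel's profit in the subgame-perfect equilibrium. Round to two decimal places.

674.02

The follower Kestrel best-responds to any q_D: π_K = (315 - 3Q)q_K - 32q_K.
Follower FOC: 283 - 3q_D - 6q_K = 0, so q_K(q_D) = (283 - 3q_D)/6.
Delta substitutes q_K(q_D) into its own profit: π_D = q_D(315 - 3q_D - (283 - 3q_D)/2) - 35q_D = (347/2 - (3/2)q_D)q_D - 35q_D.
The leader's first-order condition 277/2 - 3q_D = 0 yields q_D = 277/6.
Then q_K = (283 - 3·(277/6))/6 = 289/12.
Price P = 315 - 3·(281/4) = 417/4.
Kestrel's profit: (417/4 - 32)·(289/12) - 1066 = 674.0208.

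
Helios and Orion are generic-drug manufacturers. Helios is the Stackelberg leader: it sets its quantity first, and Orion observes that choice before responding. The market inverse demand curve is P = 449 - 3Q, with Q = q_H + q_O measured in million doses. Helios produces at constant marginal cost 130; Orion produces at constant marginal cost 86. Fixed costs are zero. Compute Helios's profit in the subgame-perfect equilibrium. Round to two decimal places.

3151.04

Solve by backward induction. Given q_H, the follower Orion maximises π_O = (449 - 3q_H - 3q_O)q_O - 86q_O.
Setting the follower's marginal profit to zero, 363 - 3q_H - 6q_O = 0, i.e. q_O = (363 - 3q_H)/6.
Helios substitutes q_O(q_H) into its own profit: π_H = q_H(449 - 3q_H - (363 - 3q_H)/2) - 130q_H = (535/2 - (3/2)q_H)q_H - 130q_H.
Leader FOC: 275/2 - 3q_H = 0, so q_H = 275/6.
Then q_O = (363 - 3·(275/6))/6 = 451/12.
Price P = 449 - 3·(1001/12) = 795/4.
Helios's profit: (795/4 - 130)·(275/6) = 3151.0417.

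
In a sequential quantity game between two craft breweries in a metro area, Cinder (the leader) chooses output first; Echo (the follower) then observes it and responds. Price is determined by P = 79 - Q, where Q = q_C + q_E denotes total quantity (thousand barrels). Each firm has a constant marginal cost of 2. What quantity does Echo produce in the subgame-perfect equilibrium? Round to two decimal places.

Solve by backward induction. Given q_C, the follower Echo maximises π_E = (79 - q_C - q_E)q_E - 2q_E.
∂π_E/∂q_E = 77 - q_C - 2q_E = 0 gives the reaction function q_E = (77 - q_C)/2.
The leader anticipates this reaction. Substituting into P = 79 - Q gives P = 81/2 - (1/2)q_C, so π_C = (81/2 - (1/2)q_C)q_C - 2q_C.
Maximising: ∂π_C/∂q_C = 77/2 - q_C = 0, giving q_C = 77/2.
Then q_E = (77 - 77/2)/2 = 77/4.

19.25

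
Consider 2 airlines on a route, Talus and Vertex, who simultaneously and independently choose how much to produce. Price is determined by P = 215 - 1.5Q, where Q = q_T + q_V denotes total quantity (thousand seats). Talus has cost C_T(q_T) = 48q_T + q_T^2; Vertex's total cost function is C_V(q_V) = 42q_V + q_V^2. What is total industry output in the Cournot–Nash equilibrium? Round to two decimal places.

52.31

Talus's profit: π_T = (215 - 1.5Q)q_T - (48q_T + q_T²). Setting ∂π_T/∂q_T = 0: 167 - 5q_T - (3/2)(q_V) = 0.
Vertex's profit: π_V = (215 - 1.5Q)q_V - (42q_V + q_V²). Setting ∂π_V/∂q_V = 0: 173 - 5q_V - (3/2)(q_T) = 0.
Rearranging gives the reaction functions q_T = (167 - (3/2)q_V)/5 and q_V = (173 - (3/2)q_T)/5.
Substituting one into the other gives q_T = 25.2967 and q_V = 27.0110.
Total output Q = 25.2967 + 27.0110 = 680/13.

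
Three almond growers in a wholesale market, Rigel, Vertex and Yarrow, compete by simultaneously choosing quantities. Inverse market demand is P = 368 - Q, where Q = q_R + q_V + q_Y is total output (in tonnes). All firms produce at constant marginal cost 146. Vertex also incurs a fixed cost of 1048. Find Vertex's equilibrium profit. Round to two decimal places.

2032.25

Each firm earns π_i = (368 - Q)q_i - 146q_i.
First-order condition (treating rivals' output as given): 222 - 2q_i - Σ_{j≠i} q_j = 0.
By symmetry each firm produces the same amount; substituting Σ_{j≠i} q_j = 2q_i yields q_i = 222/4 = 111/2.
Price P = 368 - 333/2 = 403/2.
Vertex's profit: (403/2 - 146)·(111/2) - 1048 = 2032.2500.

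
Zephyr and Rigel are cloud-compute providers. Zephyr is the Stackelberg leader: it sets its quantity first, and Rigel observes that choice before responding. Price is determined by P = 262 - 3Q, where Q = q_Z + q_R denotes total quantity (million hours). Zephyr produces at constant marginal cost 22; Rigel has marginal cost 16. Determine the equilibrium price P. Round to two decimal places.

80.50

The follower Rigel best-responds to any q_Z: π_R = (262 - 3Q)q_R - 16q_R.
Follower FOC: 246 - 3q_Z - 6q_R = 0, so q_R(q_Z) = (246 - 3q_Z)/6.
The leader anticipates this reaction. Substituting into P = 262 - 3Q gives P = 139 - (3/2)q_Z, so π_Z = (139 - (3/2)q_Z)q_Z - 22q_Z.
Maximising: ∂π_Z/∂q_Z = 117 - 3q_Z = 0, giving q_Z = 39.
Then q_R = (246 - 3·39)/6 = 43/2.
Total output Q = 121/2, so price P = 262 - 3·(121/2) = 161/2.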